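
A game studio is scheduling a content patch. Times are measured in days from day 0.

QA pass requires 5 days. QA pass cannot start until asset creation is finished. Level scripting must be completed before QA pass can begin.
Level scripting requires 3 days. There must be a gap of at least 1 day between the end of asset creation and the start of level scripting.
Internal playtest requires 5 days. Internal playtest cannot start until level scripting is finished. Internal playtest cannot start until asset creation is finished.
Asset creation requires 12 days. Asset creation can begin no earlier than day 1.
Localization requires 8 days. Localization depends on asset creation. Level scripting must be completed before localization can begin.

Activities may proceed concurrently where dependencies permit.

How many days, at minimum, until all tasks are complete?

25

After its own release at day 1, asset creation can start at day 1 and finishes at day 13.
Level scripting waits on asset creation (finishes day 13, plus 1-day gap → day 14), so it starts at day 14 and finishes at 14 + 3 = day 17.
QA pass has to wait for asset creation (finishes day 13); level scripting (finishes day 17). The latest of these is day 17, so QA pass runs day 17 to 17 + 5 = day 22.
For localization: asset creation (finishes day 13); level scripting (finishes day 17). Taking the maximum gives a start of day 17, and it finishes at 17 + 8 = day 25.
Internal playtest has to wait for level scripting (finishes day 17); asset creation (finishes day 13). The latest of these is day 17, so internal playtest runs day 17 to 17 + 5 = day 22.
All tasks are finished once the last one completes. Finish times: Asset creation at 13, Level scripting at 17, Internal playtest at 22, Localization at 25, QA pass at 22. The latest is day 25.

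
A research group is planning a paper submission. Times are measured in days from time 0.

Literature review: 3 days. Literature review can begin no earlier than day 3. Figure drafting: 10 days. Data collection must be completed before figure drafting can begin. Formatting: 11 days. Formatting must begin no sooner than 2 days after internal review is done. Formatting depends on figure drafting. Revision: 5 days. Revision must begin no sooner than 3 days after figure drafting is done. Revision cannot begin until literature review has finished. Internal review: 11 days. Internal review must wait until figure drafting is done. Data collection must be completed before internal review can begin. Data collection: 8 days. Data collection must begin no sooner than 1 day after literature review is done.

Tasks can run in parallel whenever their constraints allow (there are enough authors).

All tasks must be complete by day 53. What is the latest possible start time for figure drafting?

19

Formatting must finish by day 53; it takes 11 days, so it must start by 53 − 11 = day 42.
Internal review has to be done before formatting (must start by day 42, minus 2-day gap → day 40). That means finishing by day 40, i.e. starting by 40 − 11 = day 29.
Revision has no dependents, so it just needs to finish by day 53. Starting by 53 − 5 = day 48 achieves that.
Figure drafting has several dependents: internal review (must start by day 29); revision (must start by day 48, minus 3-day gap → day 45); formatting (must start by day 42). The earliest of those limits is day 29, so figure drafting must start by 29 − 10 = day 19.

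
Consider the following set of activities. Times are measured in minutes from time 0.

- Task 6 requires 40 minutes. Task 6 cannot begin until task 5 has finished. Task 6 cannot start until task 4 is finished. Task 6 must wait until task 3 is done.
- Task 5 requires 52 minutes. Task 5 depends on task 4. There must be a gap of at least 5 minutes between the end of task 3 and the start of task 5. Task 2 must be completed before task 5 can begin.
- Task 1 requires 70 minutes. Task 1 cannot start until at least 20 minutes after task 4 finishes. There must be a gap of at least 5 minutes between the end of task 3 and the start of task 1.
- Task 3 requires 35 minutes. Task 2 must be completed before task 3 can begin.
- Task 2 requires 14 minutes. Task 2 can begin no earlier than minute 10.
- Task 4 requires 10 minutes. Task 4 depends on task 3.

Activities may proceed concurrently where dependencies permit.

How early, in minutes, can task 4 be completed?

Task 2 cannot begin until its own release at minute 10. It runs from minute 10 to 10 + 14 = minute 24.
After task 2 (finishes minute 24), task 3 can start at minute 24 and finishes at minute 59.
Task 4 waits on task 3 (finishes minute 59), so it starts at minute 59 and finishes at 59 + 10 = minute 69.

69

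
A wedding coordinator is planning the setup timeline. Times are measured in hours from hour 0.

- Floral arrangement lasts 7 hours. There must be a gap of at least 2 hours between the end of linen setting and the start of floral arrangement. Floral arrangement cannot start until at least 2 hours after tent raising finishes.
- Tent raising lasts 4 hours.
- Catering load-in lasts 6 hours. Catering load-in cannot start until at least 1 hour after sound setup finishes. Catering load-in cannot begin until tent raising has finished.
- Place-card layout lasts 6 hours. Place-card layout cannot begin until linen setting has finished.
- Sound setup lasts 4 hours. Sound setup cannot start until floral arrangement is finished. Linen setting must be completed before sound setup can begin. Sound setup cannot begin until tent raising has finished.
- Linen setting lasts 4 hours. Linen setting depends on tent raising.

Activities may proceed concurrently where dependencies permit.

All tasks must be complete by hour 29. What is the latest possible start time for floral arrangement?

11

Catering load-in must finish by hour 29; it takes 6 hours, so it must start by 29 − 6 = hour 23.
Sound setup has to be done before catering load-in (must start by hour 23, minus 1-hour gap → hour 22). That means finishing by hour 22, i.e. starting by 22 − 4 = hour 18.
Floral arrangement must finish before sound setup (must start by hour 18). With a 7-hour duration, floral arrangement must start by 18 − 7 = hour 11.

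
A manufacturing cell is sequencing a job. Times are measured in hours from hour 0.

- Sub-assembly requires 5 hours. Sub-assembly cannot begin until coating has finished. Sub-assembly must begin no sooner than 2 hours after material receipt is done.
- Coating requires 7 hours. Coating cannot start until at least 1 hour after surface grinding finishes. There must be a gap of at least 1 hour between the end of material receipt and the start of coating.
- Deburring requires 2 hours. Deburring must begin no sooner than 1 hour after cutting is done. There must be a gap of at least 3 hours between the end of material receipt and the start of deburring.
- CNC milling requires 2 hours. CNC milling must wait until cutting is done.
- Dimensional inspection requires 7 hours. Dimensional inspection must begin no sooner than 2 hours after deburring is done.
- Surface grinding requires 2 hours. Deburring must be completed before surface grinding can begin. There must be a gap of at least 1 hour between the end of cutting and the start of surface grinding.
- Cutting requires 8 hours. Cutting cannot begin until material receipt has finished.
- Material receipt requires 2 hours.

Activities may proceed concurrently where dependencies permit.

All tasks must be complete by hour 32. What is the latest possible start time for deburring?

15

Sub-assembly must finish by hour 32; it takes 5 hours, so it must start by 32 − 5 = hour 27.
Coating has to be done before sub-assembly (must start by hour 27). That means finishing by hour 27, i.e. starting by 27 − 7 = hour 20.
Surface grinding has to be done before coating (must start by hour 20, minus 1-hour gap → hour 19). That means finishing by hour 19, i.e. starting by 19 − 2 = hour 17.
Nothing follows dimensional inspection; the deadline of hour 32 is its only limit. It must start by 32 − 7 = hour 25.
For deburring: surface grinding (must start by hour 17); dimensional inspection (must start by hour 25, minus 2-hour gap → hour 23). The most restrictive is hour 17; with a 2-hour duration, deburring must start by hour 15.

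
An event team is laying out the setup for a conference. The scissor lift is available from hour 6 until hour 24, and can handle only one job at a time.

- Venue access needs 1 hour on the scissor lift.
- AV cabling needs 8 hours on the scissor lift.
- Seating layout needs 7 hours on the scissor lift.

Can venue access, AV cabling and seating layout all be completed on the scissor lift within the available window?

Yes

The scissor lift window is 24 − 6 = 18 hours.
Running back to back, the jobs need 1 + 8 + 7 = 16 hours on the scissor lift.
Since 16 ≤ 18, they fit within the window.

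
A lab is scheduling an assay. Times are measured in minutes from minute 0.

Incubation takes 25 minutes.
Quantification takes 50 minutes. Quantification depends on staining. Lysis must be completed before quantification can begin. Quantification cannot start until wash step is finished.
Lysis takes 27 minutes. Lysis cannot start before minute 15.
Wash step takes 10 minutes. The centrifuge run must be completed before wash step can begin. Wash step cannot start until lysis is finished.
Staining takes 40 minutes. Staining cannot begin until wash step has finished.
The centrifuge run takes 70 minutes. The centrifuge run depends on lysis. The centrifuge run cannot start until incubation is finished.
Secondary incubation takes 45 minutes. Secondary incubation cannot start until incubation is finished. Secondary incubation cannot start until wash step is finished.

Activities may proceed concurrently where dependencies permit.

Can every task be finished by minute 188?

No

Incubation can start immediately at minute 0; it finishes at minute 25.
Lysis waits on its own release at minute 15, so it starts at minute 15 and finishes at 15 + 27 = minute 42.
For the centrifuge run: lysis (finishes minute 42); incubation (finishes minute 25). Taking the maximum gives a start of minute 42, and it finishes at 42 + 70 = minute 112.
For wash step: the centrifuge run (finishes minute 112); lysis (finishes minute 42). Taking the maximum gives a start of minute 112, and it finishes at 112 + 10 = minute 122.
For secondary incubation: incubation (finishes minute 25); wash step (finishes minute 122). Taking the maximum gives a start of minute 122, and it finishes at 122 + 45 = minute 167.
Staining waits on wash step (finishes minute 122), so it starts at minute 122 and finishes at 122 + 40 = minute 162.
For quantification: staining (finishes minute 162); lysis (finishes minute 42); wash step (finishes minute 122). Taking the maximum gives a start of minute 162, and it finishes at 162 + 50 = minute 212.
The earliest everything can be done is minute 212, which is after the deadline of 188, so it is not possible.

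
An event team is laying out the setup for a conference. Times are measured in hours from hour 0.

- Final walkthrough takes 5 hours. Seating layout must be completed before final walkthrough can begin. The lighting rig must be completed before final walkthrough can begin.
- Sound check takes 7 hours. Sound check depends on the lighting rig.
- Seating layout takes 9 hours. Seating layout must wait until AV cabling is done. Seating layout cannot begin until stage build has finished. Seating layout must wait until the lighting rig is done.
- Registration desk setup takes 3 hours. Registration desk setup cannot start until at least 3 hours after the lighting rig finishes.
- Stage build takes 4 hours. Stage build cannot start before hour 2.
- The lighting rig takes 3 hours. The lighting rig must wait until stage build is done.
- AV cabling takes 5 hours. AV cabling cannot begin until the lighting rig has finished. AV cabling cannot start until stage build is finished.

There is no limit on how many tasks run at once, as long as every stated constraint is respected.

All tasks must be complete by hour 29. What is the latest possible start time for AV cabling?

Nothing follows final walkthrough; the deadline of hour 29 is its only limit. It must start by 29 − 5 = hour 24.
Since final walkthrough (must start by hour 24) depends on it, seating layout must finish by hour 24. Backing off its 9-hour duration gives a latest start of hour 15.
AV cabling has to be done before seating layout (must start by hour 15). That means finishing by hour 15, i.e. starting by 15 − 5 = hour 10.

10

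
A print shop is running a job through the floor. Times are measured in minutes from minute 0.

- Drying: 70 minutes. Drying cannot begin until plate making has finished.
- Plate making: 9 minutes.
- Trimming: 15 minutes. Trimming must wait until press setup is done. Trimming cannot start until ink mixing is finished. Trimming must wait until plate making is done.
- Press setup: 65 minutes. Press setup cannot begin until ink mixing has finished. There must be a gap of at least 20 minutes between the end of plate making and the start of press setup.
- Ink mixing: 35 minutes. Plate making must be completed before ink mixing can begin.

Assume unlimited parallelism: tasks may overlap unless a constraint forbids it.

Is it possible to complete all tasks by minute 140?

Plate making can start immediately at minute 0; it finishes at minute 9.
Drying cannot begin until plate making (finishes minute 9). It runs from minute 9 to 9 + 70 = minute 79.
Ink mixing cannot begin until plate making (finishes minute 9). It runs from minute 9 to 9 + 35 = minute 44.
Press setup cannot start until ink mixing (finishes minute 44); plate making (finishes minute 9, plus 20-minute gap → minute 29). The controlling bound is minute 44, so press setup finishes at 44 + 65 = minute 109.
For trimming: press setup (finishes minute 109); ink mixing (finishes minute 44); plate making (finishes minute 9). Taking the maximum gives a start of minute 109, and it finishes at 109 + 15 = minute 124.
Every task is finished by minute 124, which is no later than the deadline of 140, so the schedule is feasible.

Yes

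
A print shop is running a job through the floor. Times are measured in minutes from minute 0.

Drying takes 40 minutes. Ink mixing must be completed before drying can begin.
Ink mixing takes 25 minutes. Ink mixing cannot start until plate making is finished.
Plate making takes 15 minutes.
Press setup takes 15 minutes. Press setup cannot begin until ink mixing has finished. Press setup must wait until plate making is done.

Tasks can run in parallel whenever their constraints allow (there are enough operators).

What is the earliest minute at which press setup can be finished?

Nothing blocks plate making, so it runs from minute 0 to minute 15.
Ink mixing cannot begin until plate making (finishes minute 15). It runs from minute 15 to 15 + 25 = minute 40.
For press setup: ink mixing (finishes minute 40); plate making (finishes minute 15). Taking the maximum gives a start of minute 40, and it finishes at 40 + 15 = minute 55.

55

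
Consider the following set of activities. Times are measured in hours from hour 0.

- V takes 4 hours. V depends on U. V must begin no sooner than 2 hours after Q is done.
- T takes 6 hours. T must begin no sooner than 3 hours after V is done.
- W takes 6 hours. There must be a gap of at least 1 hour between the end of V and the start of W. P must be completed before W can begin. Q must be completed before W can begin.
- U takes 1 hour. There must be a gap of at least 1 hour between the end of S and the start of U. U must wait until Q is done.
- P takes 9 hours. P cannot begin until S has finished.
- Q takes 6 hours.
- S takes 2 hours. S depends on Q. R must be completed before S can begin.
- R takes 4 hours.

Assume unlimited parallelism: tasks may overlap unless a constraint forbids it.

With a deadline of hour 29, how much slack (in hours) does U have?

6

Nothing blocks R, so it runs from hour 0 to hour 4.
Q can start immediately at hour 0; it finishes at hour 6.
S cannot start until Q (finishes hour 6); R (finishes hour 4). The controlling bound is hour 6, so S finishes at 6 + 2 = hour 8.
U needs all of S (finishes hour 8, plus 1-hour gap → hour 9); Q (finishes hour 6). That puts its earliest start at hour 9; it finishes at 9 + 1 = hour 10.

Working backward from the deadline:
W has no dependents, so it just needs to finish by hour 29. Starting by 29 − 6 = hour 23 achieves that.
To finish by hour 29, T (duration 6) must start no later than hour 23.
V has several dependents: T (must start by hour 23, minus 3-hour gap → hour 20); W (must start by hour 23, minus 1-hour gap → hour 22). The earliest of those limits is hour 20, so V must start by 20 − 4 = hour 16.
U must finish before V (must start by hour 16). With a 1-hour duration, U must start by 16 − 1 = hour 15.
So U can start as early as hour 9 and as late as hour 15, giving 15 − 9 = 6 hours of slack.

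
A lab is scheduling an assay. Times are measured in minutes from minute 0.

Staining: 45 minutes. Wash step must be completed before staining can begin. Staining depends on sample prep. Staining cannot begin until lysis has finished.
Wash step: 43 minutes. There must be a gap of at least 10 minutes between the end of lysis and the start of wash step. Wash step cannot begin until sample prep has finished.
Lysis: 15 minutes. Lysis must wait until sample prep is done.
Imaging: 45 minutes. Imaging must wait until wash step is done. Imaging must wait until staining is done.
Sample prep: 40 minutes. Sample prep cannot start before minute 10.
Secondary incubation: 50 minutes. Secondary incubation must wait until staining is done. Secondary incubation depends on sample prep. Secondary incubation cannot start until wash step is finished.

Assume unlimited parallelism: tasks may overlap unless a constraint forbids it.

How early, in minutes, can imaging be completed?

208

After its own release at minute 10, sample prep can start at minute 10 and finishes at minute 50.
Lysis cannot begin until sample prep (finishes minute 50). It runs from minute 50 to 50 + 15 = minute 65.
Wash step has to wait for lysis (finishes minute 65, plus 10-minute gap → minute 75); sample prep (finishes minute 50). The latest of these is minute 75, so wash step runs minute 75 to 75 + 43 = minute 118.
Staining has to wait for wash step (finishes minute 118); sample prep (finishes minute 50); lysis (finishes minute 65). The latest of these is minute 118, so staining runs minute 118 to 118 + 45 = minute 163.
Imaging cannot start until wash step (finishes minute 118); staining (finishes minute 163). The controlling bound is minute 163, so imaging finishes at 163 + 45 = minute 208.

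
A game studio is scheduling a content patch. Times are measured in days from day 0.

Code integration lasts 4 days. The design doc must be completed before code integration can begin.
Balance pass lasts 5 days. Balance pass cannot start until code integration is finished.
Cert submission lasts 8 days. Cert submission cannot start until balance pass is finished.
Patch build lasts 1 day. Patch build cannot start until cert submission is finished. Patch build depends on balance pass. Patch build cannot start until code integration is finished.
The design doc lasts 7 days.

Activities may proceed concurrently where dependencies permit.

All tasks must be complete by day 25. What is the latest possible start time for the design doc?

0

To finish by day 25, patch build (duration 1) must start no later than day 24.
Since patch build (must start by day 24) depends on it, cert submission must finish by day 24. Backing off its 8-day duration gives a latest start of day 16.
For balance pass: cert submission (must start by day 16); patch build (must start by day 24). The most restrictive is day 16; with a 5-day duration, balance pass must start by day 11.
Code integration must finish in time for balance pass (must start by day 11); patch build (must start by day 24). The tightest is day 11, so code integration must start by 11 − 4 = day 7.
The design doc feeds into code integration (must start by day 7); so the design doc must finish by day 7 and therefore start by day 0.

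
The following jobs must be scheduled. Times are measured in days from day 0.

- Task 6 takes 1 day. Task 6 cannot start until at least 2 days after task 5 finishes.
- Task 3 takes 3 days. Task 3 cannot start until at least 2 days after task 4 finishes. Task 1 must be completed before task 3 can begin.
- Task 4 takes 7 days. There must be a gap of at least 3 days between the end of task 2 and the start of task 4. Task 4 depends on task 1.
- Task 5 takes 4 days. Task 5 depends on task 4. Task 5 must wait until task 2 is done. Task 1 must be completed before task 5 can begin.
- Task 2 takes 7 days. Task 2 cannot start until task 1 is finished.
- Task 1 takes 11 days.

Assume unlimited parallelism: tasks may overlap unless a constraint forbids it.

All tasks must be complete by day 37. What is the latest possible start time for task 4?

23

Task 3 has no dependents, so it just needs to finish by day 37. Starting by 37 − 3 = day 34 achieves that.
Task 6 has no dependents, so it just needs to finish by day 37. Starting by 37 − 1 = day 36 achieves that.
Task 5 feeds into task 6 (must start by day 36, minus 2-day gap → day 34); so task 5 must finish by day 34 and therefore start by day 30.
Task 4 must finish in time for task 3 (must start by day 34, minus 2-day gap → day 32); task 5 (must start by day 30). The tightest is day 30, so task 4 must start by 30 − 7 = day 23.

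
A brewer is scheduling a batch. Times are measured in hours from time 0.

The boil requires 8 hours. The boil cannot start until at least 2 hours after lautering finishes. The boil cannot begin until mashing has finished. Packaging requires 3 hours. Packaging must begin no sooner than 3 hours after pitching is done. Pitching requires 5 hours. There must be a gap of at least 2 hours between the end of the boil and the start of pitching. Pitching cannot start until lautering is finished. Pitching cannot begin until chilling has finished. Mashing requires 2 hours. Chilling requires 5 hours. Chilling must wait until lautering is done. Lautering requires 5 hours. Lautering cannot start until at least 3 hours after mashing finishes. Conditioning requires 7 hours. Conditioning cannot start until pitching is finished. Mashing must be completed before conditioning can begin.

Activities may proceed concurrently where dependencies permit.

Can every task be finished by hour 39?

Yes

Mashing has no prerequisites, so it starts at hour 0 and finishes at hour 2.
Lautering waits on mashing (finishes hour 2, plus 3-hour gap → hour 5), so it starts at hour 5 and finishes at 5 + 5 = hour 10.
After lautering (finishes hour 10), chilling can start at hour 10 and finishes at hour 15.
For the boil: lautering (finishes hour 10, plus 2-hour gap → hour 12); mashing (finishes hour 2). Taking the maximum gives a start of hour 12, and it finishes at 12 + 8 = hour 20.
Pitching needs all of the boil (finishes hour 20, plus 2-hour gap → hour 22); lautering (finishes hour 10); chilling (finishes hour 15). That puts its earliest start at hour 22; it finishes at 22 + 5 = hour 27.
Packaging cannot begin until pitching (finishes hour 27, plus 3-hour gap → hour 30). It runs from hour 30 to 30 + 3 = hour 33.
Conditioning cannot start until pitching (finishes hour 27); mashing (finishes hour 2). The controlling bound is hour 27, so conditioning finishes at 27 + 7 = hour 34.
Every task is finished by hour 34, which is no later than the deadline of 39, so the schedule is feasible.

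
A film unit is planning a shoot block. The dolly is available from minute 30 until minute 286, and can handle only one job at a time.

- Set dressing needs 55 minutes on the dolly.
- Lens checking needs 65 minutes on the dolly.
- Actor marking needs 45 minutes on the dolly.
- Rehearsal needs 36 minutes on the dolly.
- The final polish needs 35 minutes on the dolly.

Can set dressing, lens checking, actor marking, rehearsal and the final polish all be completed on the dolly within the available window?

Yes

The dolly window is 286 − 30 = 256 minutes.
Running back to back, the jobs need 55 + 65 + 45 + 36 + 35 = 236 minutes on the dolly.
Since 236 ≤ 256, they fit within the window.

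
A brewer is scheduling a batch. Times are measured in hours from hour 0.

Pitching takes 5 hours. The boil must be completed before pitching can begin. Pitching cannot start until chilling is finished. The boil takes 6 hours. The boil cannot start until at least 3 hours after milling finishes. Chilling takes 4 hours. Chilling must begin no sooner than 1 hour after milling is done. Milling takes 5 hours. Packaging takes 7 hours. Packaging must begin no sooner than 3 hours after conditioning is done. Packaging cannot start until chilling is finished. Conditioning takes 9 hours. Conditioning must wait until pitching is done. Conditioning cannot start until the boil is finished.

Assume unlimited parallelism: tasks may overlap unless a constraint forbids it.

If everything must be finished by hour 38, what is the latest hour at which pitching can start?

Nothing follows packaging; the deadline of hour 38 is its only limit. It must start by 38 − 7 = hour 31.
Conditioning must finish before packaging (must start by hour 31, minus 3-hour gap → hour 28). With a 9-hour duration, conditioning must start by 28 − 9 = hour 19.
Pitching feeds into conditioning (must start by hour 19); so pitching must finish by hour 19 and therefore start by hour 14.

14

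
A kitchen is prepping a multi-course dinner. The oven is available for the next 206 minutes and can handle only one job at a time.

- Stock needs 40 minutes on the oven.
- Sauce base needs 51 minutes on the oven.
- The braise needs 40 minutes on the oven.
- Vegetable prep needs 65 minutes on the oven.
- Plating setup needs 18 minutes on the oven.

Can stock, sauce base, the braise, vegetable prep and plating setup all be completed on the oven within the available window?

No

Running back to back, the jobs need 40 + 51 + 40 + 65 + 18 = 214 minutes on the oven.
Since 214 > 206, they cannot all fit.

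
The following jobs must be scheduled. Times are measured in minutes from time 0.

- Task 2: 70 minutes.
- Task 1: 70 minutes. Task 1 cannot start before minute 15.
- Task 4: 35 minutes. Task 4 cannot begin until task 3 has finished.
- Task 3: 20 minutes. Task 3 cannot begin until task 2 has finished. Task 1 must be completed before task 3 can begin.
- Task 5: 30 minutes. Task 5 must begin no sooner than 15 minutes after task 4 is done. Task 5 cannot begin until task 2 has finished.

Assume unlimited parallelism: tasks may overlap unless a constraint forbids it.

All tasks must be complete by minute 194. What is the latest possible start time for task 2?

24

Task 5 has no dependents, so it just needs to finish by minute 194. Starting by 194 − 30 = minute 164 achieves that.
Since task 5 (must start by minute 164, minus 15-minute gap → minute 149) depends on it, task 4 must finish by minute 149. Backing off its 35-minute duration gives a latest start of minute 114.
Task 3 has to be done before task 4 (must start by minute 114). That means finishing by minute 114, i.e. starting by 114 − 20 = minute 94.
Task 2 has several dependents: task 3 (must start by minute 94); task 5 (must start by minute 164). The earliest of those limits is minute 94, so task 2 must start by 94 − 70 = minute 24.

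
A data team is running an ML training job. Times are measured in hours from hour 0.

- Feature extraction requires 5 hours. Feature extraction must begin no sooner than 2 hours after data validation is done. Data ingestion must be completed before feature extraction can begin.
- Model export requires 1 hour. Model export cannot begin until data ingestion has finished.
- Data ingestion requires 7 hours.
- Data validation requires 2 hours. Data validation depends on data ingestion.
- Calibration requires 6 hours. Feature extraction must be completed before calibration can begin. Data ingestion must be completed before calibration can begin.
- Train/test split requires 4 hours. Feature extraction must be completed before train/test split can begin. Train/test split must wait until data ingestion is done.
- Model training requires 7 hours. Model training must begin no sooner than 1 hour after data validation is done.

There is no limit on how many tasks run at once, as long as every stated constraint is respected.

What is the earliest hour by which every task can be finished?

22

Data ingestion has no prerequisites, so it starts at hour 0 and finishes at hour 7.
Model export waits on data ingestion (finishes hour 7), so it starts at hour 7 and finishes at 7 + 1 = hour 8.
Data validation waits on data ingestion (finishes hour 7), so it starts at hour 7 and finishes at 7 + 2 = hour 9.
Model training cannot begin until data validation (finishes hour 9, plus 1-hour gap → hour 10). It runs from hour 10 to 10 + 7 = hour 17.
Feature extraction cannot start until data validation (finishes hour 9, plus 2-hour gap → hour 11); data ingestion (finishes hour 7). The controlling bound is hour 11, so feature extraction finishes at 11 + 5 = hour 16.
For calibration: feature extraction (finishes hour 16); data ingestion (finishes hour 7). Taking the maximum gives a start of hour 16, and it finishes at 16 + 6 = hour 22.
Train/test split has to wait for feature extraction (finishes hour 16); data ingestion (finishes hour 7). The latest of these is hour 16, so train/test split runs hour 16 to 16 + 4 = hour 20.
All tasks are finished once the last one completes. Finish times: Data ingestion at 7, Data validation at 9, Feature extraction at 16, Train/test split at 20, Model training at 17, Calibration at 22, Model export at 8. The latest is hour 22.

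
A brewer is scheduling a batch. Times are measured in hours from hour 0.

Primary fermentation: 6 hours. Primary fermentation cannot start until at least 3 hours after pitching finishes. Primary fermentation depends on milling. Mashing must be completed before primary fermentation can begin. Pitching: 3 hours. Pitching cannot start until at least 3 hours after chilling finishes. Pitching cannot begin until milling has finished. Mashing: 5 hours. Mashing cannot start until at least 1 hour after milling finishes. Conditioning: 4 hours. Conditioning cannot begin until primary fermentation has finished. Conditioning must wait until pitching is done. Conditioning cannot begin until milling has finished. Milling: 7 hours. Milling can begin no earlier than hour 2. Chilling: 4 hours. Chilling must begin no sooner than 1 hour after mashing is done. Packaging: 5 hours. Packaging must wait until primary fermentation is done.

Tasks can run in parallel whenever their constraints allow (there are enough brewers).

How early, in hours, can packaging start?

35

After its own release at hour 2, milling can start at hour 2 and finishes at hour 9.
After milling (finishes hour 9, plus 1-hour gap → hour 10), mashing can start at hour 10 and finishes at hour 15.
Chilling waits on mashing (finishes hour 15, plus 1-hour gap → hour 16), so it starts at hour 16 and finishes at 16 + 4 = hour 20.
Pitching cannot start until chilling (finishes hour 20, plus 3-hour gap → hour 23); milling (finishes hour 9). The controlling bound is hour 23, so pitching finishes at 23 + 3 = hour 26.
Primary fermentation cannot start until pitching (finishes hour 26, plus 3-hour gap → hour 29); milling (finishes hour 9); mashing (finishes hour 15). The controlling bound is hour 29, so primary fermentation finishes at 29 + 6 = hour 35.
Packaging waits on primary fermentation (finishes hour 35), so the earliest it can start is hour 35.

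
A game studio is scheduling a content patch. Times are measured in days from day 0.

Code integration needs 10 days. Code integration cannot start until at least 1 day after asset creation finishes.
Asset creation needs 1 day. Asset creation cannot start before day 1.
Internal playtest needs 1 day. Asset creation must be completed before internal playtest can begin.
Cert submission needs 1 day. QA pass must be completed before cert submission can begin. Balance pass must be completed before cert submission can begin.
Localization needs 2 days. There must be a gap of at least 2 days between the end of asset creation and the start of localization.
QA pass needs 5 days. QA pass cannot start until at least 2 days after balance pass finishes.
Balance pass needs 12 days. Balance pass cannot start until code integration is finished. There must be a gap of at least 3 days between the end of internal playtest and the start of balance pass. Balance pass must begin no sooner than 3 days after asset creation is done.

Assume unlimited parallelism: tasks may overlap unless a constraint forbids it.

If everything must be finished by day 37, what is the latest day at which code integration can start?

Cert submission has no dependents, so it just needs to finish by day 37. Starting by 37 − 1 = day 36 achieves that.
QA pass has to be done before cert submission (must start by day 36). That means finishing by day 36, i.e. starting by 36 − 5 = day 31.
Balance pass feeds QA pass (must start by day 31, minus 2-day gap → day 29); cert submission (must start by day 36). Taking the minimum, balance pass must finish by day 29 and start by 29 − 12 = day 17.
Code integration has to be done before balance pass (must start by day 17). That means finishing by day 17, i.e. starting by 17 − 10 = day 7.

7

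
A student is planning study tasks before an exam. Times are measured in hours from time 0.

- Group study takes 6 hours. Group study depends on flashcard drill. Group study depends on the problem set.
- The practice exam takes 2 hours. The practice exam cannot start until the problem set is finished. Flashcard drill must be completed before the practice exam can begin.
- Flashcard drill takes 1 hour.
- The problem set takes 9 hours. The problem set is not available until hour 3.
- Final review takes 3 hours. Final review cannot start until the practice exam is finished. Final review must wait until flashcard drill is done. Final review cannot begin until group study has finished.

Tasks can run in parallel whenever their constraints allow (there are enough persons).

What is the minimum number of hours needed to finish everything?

21

Flashcard drill can start immediately at hour 0; it finishes at hour 1.
After its own release at hour 3, the problem set can start at hour 3 and finishes at hour 12.
Group study cannot start until flashcard drill (finishes hour 1); the problem set (finishes hour 12). The controlling bound is hour 12, so group study finishes at 12 + 6 = hour 18.
The practice exam has to wait for the problem set (finishes hour 12); flashcard drill (finishes hour 1). The latest of these is hour 12, so the practice exam runs hour 12 to 12 + 2 = hour 14.
For final review: the practice exam (finishes hour 14); flashcard drill (finishes hour 1); group study (finishes hour 18). Taking the maximum gives a start of hour 18, and it finishes at 18 + 3 = hour 21.
All tasks are finished once the last one completes. Finish times: The problem set at 12, Flashcard drill at 1, The practice exam at 14, Group study at 18, Final review at 21. The latest is hour 21.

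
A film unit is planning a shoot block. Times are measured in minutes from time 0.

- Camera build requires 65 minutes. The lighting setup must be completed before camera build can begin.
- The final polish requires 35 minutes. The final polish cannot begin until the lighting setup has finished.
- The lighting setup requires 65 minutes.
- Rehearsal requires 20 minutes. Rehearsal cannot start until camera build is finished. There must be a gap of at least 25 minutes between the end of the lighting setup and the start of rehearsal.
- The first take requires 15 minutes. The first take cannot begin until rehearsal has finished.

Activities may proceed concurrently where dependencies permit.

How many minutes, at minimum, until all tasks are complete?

165

The lighting setup has no prerequisites, so it starts at minute 0 and finishes at minute 65.
The final polish waits on the lighting setup (finishes minute 65), so it starts at minute 65 and finishes at 65 + 35 = minute 100.
Camera build cannot begin until the lighting setup (finishes minute 65). It runs from minute 65 to 65 + 65 = minute 130.
Rehearsal needs all of camera build (finishes minute 130); the lighting setup (finishes minute 65, plus 25-minute gap → minute 90). That puts its earliest start at minute 130; it finishes at 130 + 20 = minute 150.
After rehearsal (finishes minute 150), the first take can start at minute 150 and finishes at minute 165.
All tasks are finished once the last one completes. Finish times: The lighting setup at 65, Camera build at 130, Rehearsal at 150, The final polish at 100, The first take at 165. The latest is minute 165.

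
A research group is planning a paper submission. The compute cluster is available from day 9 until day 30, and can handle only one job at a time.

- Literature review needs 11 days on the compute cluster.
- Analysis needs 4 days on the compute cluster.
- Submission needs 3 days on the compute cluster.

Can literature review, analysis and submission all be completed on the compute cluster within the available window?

The compute cluster window is 30 − 9 = 21 days.
Running back to back, the jobs need 11 + 4 + 3 = 18 days on the compute cluster.
Since 18 ≤ 21, they fit within the window.

Yes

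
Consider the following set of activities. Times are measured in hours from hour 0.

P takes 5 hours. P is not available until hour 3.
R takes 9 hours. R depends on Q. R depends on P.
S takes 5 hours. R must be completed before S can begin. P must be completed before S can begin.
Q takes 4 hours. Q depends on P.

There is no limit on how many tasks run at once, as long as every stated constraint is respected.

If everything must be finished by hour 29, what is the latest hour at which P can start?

6

To finish by hour 29, S (duration 5) must start no later than hour 24.
R has to be done before S (must start by hour 24). That means finishing by hour 24, i.e. starting by 24 − 9 = hour 15.
Q feeds into R (must start by hour 15); so Q must finish by hour 15 and therefore start by hour 11.
P has several dependents: Q (must start by hour 11); R (must start by hour 15); S (must start by hour 24). The earliest of those limits is hour 11, so P must start by 11 − 5 = hour 6.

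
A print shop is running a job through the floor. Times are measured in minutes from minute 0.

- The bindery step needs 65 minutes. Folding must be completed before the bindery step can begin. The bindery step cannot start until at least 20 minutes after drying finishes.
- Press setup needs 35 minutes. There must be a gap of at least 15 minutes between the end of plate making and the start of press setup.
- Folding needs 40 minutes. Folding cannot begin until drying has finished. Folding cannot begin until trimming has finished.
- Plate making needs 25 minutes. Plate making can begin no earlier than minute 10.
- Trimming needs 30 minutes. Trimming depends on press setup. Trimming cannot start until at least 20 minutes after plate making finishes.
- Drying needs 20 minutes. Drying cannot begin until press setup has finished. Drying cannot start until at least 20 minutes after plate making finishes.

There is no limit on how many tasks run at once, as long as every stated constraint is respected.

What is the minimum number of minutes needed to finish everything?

220

Plate making cannot begin until its own release at minute 10. It runs from minute 10 to 10 + 25 = minute 35.
Press setup waits on plate making (finishes minute 35, plus 15-minute gap → minute 50), so it starts at minute 50 and finishes at 50 + 35 = minute 85.
Trimming has to wait for press setup (finishes minute 85); plate making (finishes minute 35, plus 20-minute gap → minute 55). The latest of these is minute 85, so trimming runs minute 85 to 85 + 30 = minute 115.
For drying: press setup (finishes minute 85); plate making (finishes minute 35, plus 20-minute gap → minute 55). Taking the maximum gives a start of minute 85, and it finishes at 85 + 20 = minute 105.
For folding: drying (finishes minute 105); trimming (finishes minute 115). Taking the maximum gives a start of minute 115, and it finishes at 115 + 40 = minute 155.
For the bindery step: folding (finishes minute 155); drying (finishes minute 105, plus 20-minute gap → minute 125). Taking the maximum gives a start of minute 155, and it finishes at 155 + 65 = minute 220.
All tasks are finished once the last one completes. Finish times: Plate making at 35, Press setup at 85, Drying at 105, Trimming at 115, Folding at 155, The bindery step at 220. The latest is minute 220.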